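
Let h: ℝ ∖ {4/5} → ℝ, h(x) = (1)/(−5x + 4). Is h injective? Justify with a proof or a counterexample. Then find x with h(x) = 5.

Suppose h(s) = h(t). Cross-multiplying: (1)(−5t + 4) = (1)(−5s + 4).
Expanding both sides and cancelling the symmetric terms leaves 5·(s − t) = 0. Since 5 ≠ 0, s = t. Thus h is injective.
Solving h(x) = 5: cross-multiplying gives 1 = 5(−5x + 4), which rearranges to 25x = 19, so x = 19/25.

19/25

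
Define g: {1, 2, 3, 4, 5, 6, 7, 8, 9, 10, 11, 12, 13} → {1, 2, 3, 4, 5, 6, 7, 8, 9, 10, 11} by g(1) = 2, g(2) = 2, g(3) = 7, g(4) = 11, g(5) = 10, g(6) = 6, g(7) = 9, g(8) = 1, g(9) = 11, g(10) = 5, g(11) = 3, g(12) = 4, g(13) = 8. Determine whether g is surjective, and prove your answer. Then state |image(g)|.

11

Every element of the codomain has a preimage: 1 = g(8), 2 = g(1), 3 = g(11), 4 = g(12), 5 = g(10), 6 = g(6), 7 = g(3), 8 = g(13), 9 = g(7), 10 = g(5), 11 = g(4).
So g is surjective.
The image of g is {1, 2, 3, 4, 5, 6, 7, 8, 9, 10, 11}, which has 11 elements.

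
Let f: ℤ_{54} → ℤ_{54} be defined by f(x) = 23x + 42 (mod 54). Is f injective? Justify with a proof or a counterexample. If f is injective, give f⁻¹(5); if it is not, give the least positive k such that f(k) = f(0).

Recall: f is injective when f(a) = f(b) forces a = b.
If f(a) = f(b), then 23a ≡ 23b (mod 54). Because gcd(23, 54) = 1, we may cancel 23 to get a ≡ b (mod 54).
Therefore f is injective.
We now compute 23⁻¹ mod 54 explicitly. Euclid's algorithm: 54 = 2·23 + 8, 23 = 2·8 + 7, 8 = 1·7 + 1; back-substituting gives 1 = 47·23 − 20·54, so 23⁻¹ ≡ 47 (mod 54).
Since f is injective, we compute f⁻¹(5): solve 23x + 42 ≡ 5 (mod 54), i.e. 23x ≡ 17 (mod 54).
Multiplying by 23⁻¹ = 47 gives x ≡ 47·17 = 799 = 14·54 + 43 ≡ 43 (mod 54).
Check: f(43) = 23·43 + 42 = 1031 = 19·54 + 5 ≡ 5 (mod 54).

43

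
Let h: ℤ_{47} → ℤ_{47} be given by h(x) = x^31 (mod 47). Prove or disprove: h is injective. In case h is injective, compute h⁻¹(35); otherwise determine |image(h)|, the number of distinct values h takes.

Since 47 is prime, the nonzero elements of ℤ_{47} form a cyclic group of order 46.
As gcd(31, 46) = 1, raising to the 31st power is a bijection on this group: if a^31 ≡ b^31 then (ab^{−1})^31 = 1, and the only element of order dividing gcd(31, 46) = 1 is 1, so a = b.
With h(0) = 0 this makes h injective on all of ℤ_{47}, hence bijective (finite equal-size domain and codomain). In particular h is injective.
Since h is injective, we find the preimage of 35. The inverse of x ↦ x^31 on (ℤ_{47})^× is x ↦ x^3, because 31·3 = 93 = 2·46 + 1 ≡ 1 (mod 46) and x^{46} = 1 for x ≠ 0 (Fermat). So h⁻¹(35) = 35^3 mod 47.
Repeated squaring mod 47: 35^1 ≡ 35, 35^2 ≡ 35² = 1225 ≡ 3. Since 3 = 2 + 1, 35^3 ≡ 3·35: 3·35 = 105 ≡ 11. So 35^3 ≡ 11 (mod 47).
Hence h⁻¹(35) = 11.

11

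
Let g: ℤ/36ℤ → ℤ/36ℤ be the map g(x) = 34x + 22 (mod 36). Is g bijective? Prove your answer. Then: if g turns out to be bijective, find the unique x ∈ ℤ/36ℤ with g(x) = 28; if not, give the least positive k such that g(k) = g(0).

We have gcd(34, 36) = 2 > 1. Taking u = 0 and v = 18: g(0) = 22 and g(18) = 34·18 + 22 = 634 ≡ 22 (mod 36).
So g(0) = g(18) while 0 ≠ 18, thus g is not injective, hence not bijective.
Since g is not bijective, we find the least positive k with g(k) = g(0): this means 34k ≡ 0 (mod 36), i.e. 36 ∣ 34k. Since gcd(34, 36) = 2, dividing through by 2 this holds exactly when 18 ∣ 17k, and as gcd(17, 18) = 1, exactly when 18 ∣ k.
The smallest positive such k is 18.

18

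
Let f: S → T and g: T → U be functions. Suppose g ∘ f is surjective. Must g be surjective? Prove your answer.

surjective

Let c ∈ U. Since g ∘ f is surjective, some a ∈ S has g(f(a)) = c. Then b = f(a) ∈ T satisfies g(b) = c. So g is surjective.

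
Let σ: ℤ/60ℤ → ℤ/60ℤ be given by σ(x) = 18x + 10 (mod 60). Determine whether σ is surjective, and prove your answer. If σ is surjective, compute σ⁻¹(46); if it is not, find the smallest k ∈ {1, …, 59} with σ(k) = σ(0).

Since gcd(18, 60) = 6, we have 18x ≡ 0 (mod 6) for all x, so σ(x) ≡ 4 (mod 6).
But 0 ≢ 4 (mod 6), so 0 ∈ ℤ/60ℤ has no preimage. So σ is not surjective.
Since σ is not surjective, we find the least positive k with σ(k) = σ(0): this means 18k ≡ 0 (mod 60), i.e. 60 ∣ 18k. Since gcd(18, 60) = 6, dividing through by 6 this holds exactly when 10 ∣ 3k, and as gcd(3, 10) = 1, exactly when 10 ∣ k.
The smallest positive such k is 10.

10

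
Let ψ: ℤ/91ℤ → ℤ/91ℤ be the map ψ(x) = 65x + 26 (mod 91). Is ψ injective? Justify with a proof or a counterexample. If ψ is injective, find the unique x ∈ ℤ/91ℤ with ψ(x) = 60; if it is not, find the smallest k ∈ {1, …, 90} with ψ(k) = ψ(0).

Recall: ψ is injective if ψ(a) = ψ(b) implies a = b.
We have gcd(65, 91) = 13 > 1. Taking a = 0 and b = 7: ψ(0) = 26 and ψ(7) = 65·7 + 26 = 481 ≡ 26 (mod 91).
So ψ(0) = ψ(7) while 0 ≠ 7, therefore ψ is not injective.
Since ψ is not injective, we find the least positive k with ψ(k) = ψ(0): this means 65k ≡ 0 (mod 91), i.e. 91 ∣ 65k. Since gcd(65, 91) = 13, dividing through by 13 this holds exactly when 7 ∣ 5k, and as gcd(5, 7) = 1, exactly when 7 ∣ k.
The smallest positive such k is 7.

7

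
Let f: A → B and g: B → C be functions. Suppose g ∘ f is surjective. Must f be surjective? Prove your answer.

No. Take A = {0, 1, 2}, B = {0, 1, 2, 3, 4}, C = {0}, f(a) = 0 for every a ∈ A, and g(b) = 0 for every b ∈ B.
Then g ∘ f is surjective onto {0}, but 4 ∈ B has no preimage under f, so f is not surjective.

not surjective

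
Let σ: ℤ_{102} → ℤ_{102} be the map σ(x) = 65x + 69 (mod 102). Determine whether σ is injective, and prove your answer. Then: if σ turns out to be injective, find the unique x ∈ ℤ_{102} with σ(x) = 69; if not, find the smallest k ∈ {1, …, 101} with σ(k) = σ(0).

Recall: σ is injective when σ(u) = σ(v) forces u = v.
Suppose σ(u) = σ(v) in ℤ_{102}. Then 65u + 69 ≡ 65v + 69 (mod 102), thus 65(u − v) ≡ 0 (mod 102).
Since gcd(65, 102) = 1, 65 is invertible modulo 102, therefore u − v ≡ 0 (mod 102), i.e. u = v.
Therefore σ is injective.
We now compute 65⁻¹ mod 102 explicitly. Euclid's algorithm: 102 = 1·65 + 37, 65 = 1·37 + 28, 37 = 1·28 + 9, 28 = 3·9 + 1; back-substituting gives 1 = 11·65 − 7·102, so 65⁻¹ ≡ 11 (mod 102).
Since σ is injective, we compute σ⁻¹(69): solve 65x + 69 ≡ 69 (mod 102), i.e. 65x ≡ 0 (mod 102).
Multiplying by 65⁻¹ = 11 gives x ≡ 11·0 = 0 ≡ 0 (mod 102).
Check: σ(0) = 65·0 + 69 = 69 ≡ 69 (mod 102).

0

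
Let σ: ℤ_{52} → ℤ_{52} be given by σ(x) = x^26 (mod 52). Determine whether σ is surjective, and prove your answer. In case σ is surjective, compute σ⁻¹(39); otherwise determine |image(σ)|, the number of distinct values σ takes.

σ(12): Repeated squaring mod 52: 12^1 ≡ 12, 12^2 ≡ 12² = 144 ≡ 40, 12^4 ≡ 40² = 1600 ≡ 40, 12^8 ≡ 40² = 1600 ≡ 40, 12^16 ≡ 40² = 1600 ≡ 40. Since 26 = 16 + 8 + 2, 12^26 ≡ 40·40·40: 40·40 = 1600 ≡ 40, then 40·40 = 1600 ≡ 40. So 12^26 ≡ 40 (mod 52).
σ(14): Repeated squaring mod 52: 14^1 ≡ 14, 14^2 ≡ 14² = 196 ≡ 40, 14^4 ≡ 40² = 1600 ≡ 40, 14^8 ≡ 40² = 1600 ≡ 40, 14^16 ≡ 40² = 1600 ≡ 40. Since 26 = 16 + 8 + 2, 14^26 ≡ 40·40·40: 40·40 = 1600 ≡ 40, then 40·40 = 1600 ≡ 40. So 14^26 ≡ 40 (mod 52).
So σ(12) = σ(14) = 40 while 12 ≠ 14, therefore σ is not injective.
A non-injective map from the 52-element set ℤ_{52} to itself takes at most 51 distinct values, so it cannot be surjective. Thus σ is not surjective.
Since σ is not surjective, we determine |image(σ)|. Computing x^26 mod 52 for each x (by repeated squaring, reducing mod 52 at every step), the values σ(0), σ(1), …, σ(51) are: 0, 1, 4, 9, 16, 25, 36, 49, 12, 29, 48, 17, 40, 13, 40, 17, 48, 29, 12, 49, 36, 25, 16, 9, 4, 1, 0, 1, 4, 9, 16, 25, 36, 49, 12, 29, 48, 17, 40, 13, 40, 17, 48, 29, 12, 49, 36, 25, 16, 9, 4, 1.
The distinct values are {0, 1, 4, 9, 12, 13, 16, 17, 25, 29, 36, 40, 48, 49}; there are 14 of them.

14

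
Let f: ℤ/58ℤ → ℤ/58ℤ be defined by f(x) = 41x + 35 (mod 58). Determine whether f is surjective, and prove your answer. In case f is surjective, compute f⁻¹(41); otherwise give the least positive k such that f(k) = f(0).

44

Since gcd(41, 58) = 1, 41 is invertible modulo 58. Euclid's algorithm: 58 = 1·41 + 17, 41 = 2·17 + 7, 17 = 2·7 + 3, 7 = 2·3 + 1; back-substituting gives 1 = 17·41 − 12·58, so 41⁻¹ ≡ 17 (mod 58).
For any y ∈ ℤ/58ℤ, x = 17(y − 35) mod 58 satisfies f(x) = 41·17(y − 35) + 35 ≡ y (since 41·17 ≡ 1 mod 58). So every y has a preimage.
Therefore f is surjective.
Since f is surjective, we find f⁻¹(41): we need 41x ≡ 41 − 35 ≡ 6 (mod 58). Using 41⁻¹ = 17: x ≡ 17·6 = 102 = 1·58 + 44, so x = 44.
Check: f(44) = 41·44 + 35 = 1839 = 31·58 + 41 ≡ 41 (mod 58).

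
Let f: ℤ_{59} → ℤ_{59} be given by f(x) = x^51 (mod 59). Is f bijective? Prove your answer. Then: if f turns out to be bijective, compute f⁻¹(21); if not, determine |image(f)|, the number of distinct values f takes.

17

Since 59 is prime, the nonzero elements of ℤ_{59} form a cyclic group of order 58.
As gcd(51, 58) = 1, raising to the 51st power is a bijection on this group: if u^51 ≡ v^51 then (uv^{−1})^51 = 1, and the only element of order dividing gcd(51, 58) = 1 is 1, so u = v.
With f(0) = 0 this makes f injective on all of ℤ_{59}, hence bijective (finite equal-size domain and codomain). In particular f is bijective.
Since f is bijective, we find the preimage of 21. The inverse of x ↦ x^51 on (ℤ_{59})^× is x ↦ x^33, because 51·33 = 1683 = 29·58 + 1 ≡ 1 (mod 58) and x^{58} = 1 for x ≠ 0 (Fermat). So f⁻¹(21) = 21^33 mod 59.
Repeated squaring mod 59: 21^1 ≡ 21, 21^2 ≡ 21² = 441 ≡ 28, 21^4 ≡ 28² = 784 ≡ 17, 21^8 ≡ 17² = 289 ≡ 53, 21^16 ≡ 53² = 2809 ≡ 36, 21^32 ≡ 36² = 1296 ≡ 57. Since 33 = 32 + 1, 21^33 ≡ 57·21: 57·21 = 1197 ≡ 17. So 21^33 ≡ 17 (mod 59).
Hence f⁻¹(21) = 17.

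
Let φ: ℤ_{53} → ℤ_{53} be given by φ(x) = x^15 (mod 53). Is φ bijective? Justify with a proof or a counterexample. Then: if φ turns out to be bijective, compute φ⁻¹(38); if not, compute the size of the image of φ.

11

Since 53 is prime, the nonzero elements of ℤ_{53} form a cyclic group of order 52.
As gcd(15, 52) = 1, raising to the 15th power is a bijection on this group: if x_1^15 ≡ x_2^15 then (x_1x_2^{−1})^15 = 1, and the only element of order dividing gcd(15, 52) = 1 is 1, so x_1 = x_2.
With φ(0) = 0 this makes φ injective on all of ℤ_{53}, hence bijective (finite equal-size domain and codomain). In particular φ is bijective.
Since φ is bijective, we find the preimage of 38. The inverse of x ↦ x^15 on (ℤ_{53})^× is x ↦ x^7, because 15·7 = 105 = 2·52 + 1 ≡ 1 (mod 52) and x^{52} = 1 for x ≠ 0 (Fermat). So φ⁻¹(38) = 38^7 mod 53.
Repeated squaring mod 53: 38^1 ≡ 38, 38^2 ≡ 38² = 1444 ≡ 13, 38^4 ≡ 13² = 169 ≡ 10. Since 7 = 4 + 2 + 1, 38^7 ≡ 10·13·38: 10·13 = 130 ≡ 24, then 24·38 = 912 ≡ 11. So 38^7 ≡ 11 (mod 53).
Hence φ⁻¹(38) = 11.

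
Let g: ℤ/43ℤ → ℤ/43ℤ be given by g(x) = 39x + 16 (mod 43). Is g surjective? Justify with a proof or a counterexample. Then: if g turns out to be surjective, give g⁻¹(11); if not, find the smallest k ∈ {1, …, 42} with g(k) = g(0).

Recall that surjectivity means every element of the codomain has a preimage under g.
Since gcd(39, 43) = 1, 39 is invertible modulo 43. Euclid's algorithm: 43 = 1·39 + 4, 39 = 9·4 + 3, 4 = 1·3 + 1; back-substituting gives 1 = 32·39 − 29·43, so 39⁻¹ ≡ 32 (mod 43).
Then y ↦ 32(y − 16) is a two-sided inverse to g, so every y ∈ ℤ/43ℤ has a preimage.
So g is surjective.
Since g is surjective, we find g⁻¹(11): we need 39x ≡ 11 − 16 ≡ 38 (mod 43). Using 39⁻¹ = 32: x ≡ 32·38 = 1216 = 28·43 + 12, so x = 12.
Check: g(12) = 39·12 + 16 = 484 = 11·43 + 11 ≡ 11 (mod 43).

12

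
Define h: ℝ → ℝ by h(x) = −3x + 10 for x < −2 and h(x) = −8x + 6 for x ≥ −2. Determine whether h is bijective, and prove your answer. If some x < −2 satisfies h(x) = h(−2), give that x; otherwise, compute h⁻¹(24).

-4

Both pieces are strictly decreasing (slopes −3 and −8), so each is injective on its own interval.
The left piece maps (−∞, −2) onto (16, ∞); the right piece maps [−2, ∞) onto (−∞, 22].
These images overlap. In particular h(−2) = 22 (right piece), and solving −3x + 10 = 22 on the left piece gives x = −4 < −2.
So h(−4) = h(−2) with −4 ≠ −2, and h is not injective, hence not bijective. This x = −4 is the requested value below −2.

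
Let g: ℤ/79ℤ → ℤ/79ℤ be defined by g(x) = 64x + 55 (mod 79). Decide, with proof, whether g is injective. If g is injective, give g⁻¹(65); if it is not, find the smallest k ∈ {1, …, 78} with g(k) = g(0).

52

Recall: g is injective when g(a) = g(b) forces a = b.
Suppose g(a) = g(b) in ℤ/79ℤ. Then 64a + 55 ≡ 64b + 55 (mod 79), so 64(a − b) ≡ 0 (mod 79).
Since gcd(64, 79) = 1, 64 is invertible modulo 79, so a − b ≡ 0 (mod 79), i.e. a = b.
Hence g is injective.
We now compute 64⁻¹ mod 79 explicitly. Euclid's algorithm: 79 = 1·64 + 15, 64 = 4·15 + 4, 15 = 3·4 + 3, 4 = 1·3 + 1; back-substituting gives 1 = 21·64 − 17·79, so 64⁻¹ ≡ 21 (mod 79).
Since g is injective, we find g⁻¹(65): we need 64x ≡ 65 − 55 ≡ 10 (mod 79). Using 64⁻¹ = 21: x ≡ 21·10 = 210 = 2·79 + 52, so x = 52.
Check: g(52) = 64·52 + 55 = 3383 = 42·79 + 65 ≡ 65 (mod 79).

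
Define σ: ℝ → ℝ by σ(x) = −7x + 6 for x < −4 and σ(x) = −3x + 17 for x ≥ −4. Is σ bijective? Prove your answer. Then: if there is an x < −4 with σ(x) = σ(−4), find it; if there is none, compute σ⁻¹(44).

-38/7

Both pieces are strictly decreasing (slopes −7 and −3), so each is injective on its own interval.
The left piece maps (−∞, −4) onto (34, ∞); the right piece maps [−4, ∞) onto (−∞, 29].
The images leave a gap (34 has no preimage), so σ is not surjective, hence not bijective.
Because the two images are disjoint, no x < −4 has σ(x) = σ(−4), so we compute σ⁻¹(44): 44 lies in (34, ∞), so solve −7x + 6 = 44: x = (44 − 6)/(−7) = −38/7.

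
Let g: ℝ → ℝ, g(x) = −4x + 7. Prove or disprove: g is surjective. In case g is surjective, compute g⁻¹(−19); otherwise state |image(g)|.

13/2

Recall that surjectivity means every element of the codomain has a preimage under g.
For any y ∈ ℝ, x = (y − 7)/(−4) satisfies g(x) = y.
So g is surjective.
Since g is surjective, we compute g⁻¹(−19) = (−19 − 7)/(−4) = 13/2.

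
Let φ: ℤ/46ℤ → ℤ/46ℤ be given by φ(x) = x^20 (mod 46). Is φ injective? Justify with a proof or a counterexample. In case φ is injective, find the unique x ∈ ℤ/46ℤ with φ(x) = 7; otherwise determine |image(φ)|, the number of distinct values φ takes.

24

φ(22): Repeated squaring mod 46: 22^1 ≡ 22, 22^2 ≡ 22² = 484 ≡ 24, 22^4 ≡ 24² = 576 ≡ 24, 22^8 ≡ 24² = 576 ≡ 24, 22^16 ≡ 24² = 576 ≡ 24. Since 20 = 16 + 4, 22^20 ≡ 24·24: 24·24 = 576 ≡ 24. So 22^20 ≡ 24 (mod 46).
φ(24): Repeated squaring mod 46: 24^1 ≡ 24, 24^2 ≡ 24² = 576 ≡ 24, 24^4 ≡ 24² = 576 ≡ 24, 24^8 ≡ 24² = 576 ≡ 24, 24^16 ≡ 24² = 576 ≡ 24. Since 20 = 16 + 4, 24^20 ≡ 24·24: 24·24 = 576 ≡ 24. So 24^20 ≡ 24 (mod 46).
So φ(22) = φ(24) = 24 while 22 ≠ 24, thus φ is not injective.
Since φ is not injective, we determine |image(φ)|. Computing x^20 mod 46 for each x (by repeated squaring, reducing mod 46 at every step), the values φ(0), φ(1), …, φ(45) are: 0, 1, 6, 41, 36, 35, 16, 31, 32, 25, 26, 27, 4, 3, 2, 9, 8, 39, 12, 13, 18, 29, 24, 23, 24, 29, 18, 13, 12, 39, 8, 9, 2, 3, 4, 27, 26, 25, 32, 31, 16, 35, 36, 41, 6, 1.
The distinct values are {0, 1, 2, 3, 4, 6, 8, 9, 12, 13, 16, 18, 23, 24, 25, 26, 27, 29, 31, 32, 35, 36, 39, 41}; there are 24 of them.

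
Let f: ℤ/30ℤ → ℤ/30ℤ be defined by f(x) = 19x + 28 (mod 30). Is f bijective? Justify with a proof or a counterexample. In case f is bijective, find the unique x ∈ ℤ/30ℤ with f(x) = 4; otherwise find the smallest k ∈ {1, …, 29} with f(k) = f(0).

24

By definition, injectivity means: for all x_1, x_2 in the domain, f(x_1) = f(x_2) implies x_1 = x_2.
Suppose f(x_1) = f(x_2) in ℤ/30ℤ. Then 19x_1 + 28 ≡ 19x_2 + 28 (mod 30), therefore 19(x_1 − x_2) ≡ 0 (mod 30).
Since gcd(19, 30) = 1, 19 is invertible modulo 30, hence x_1 − x_2 ≡ 0 (mod 30), i.e. x_1 = x_2.
We now compute 19⁻¹ mod 30 explicitly. Euclid's algorithm: 30 = 1·19 + 11, 19 = 1·11 + 8, 11 = 1·8 + 3, 8 = 2·3 + 2, 3 = 1·2 + 1; back-substituting gives 1 = 19·19 − 12·30, so 19⁻¹ ≡ 19 (mod 30).
For any y ∈ ℤ/30ℤ, x = 19(y − 28) mod 30 satisfies f(x) = 19·19(y − 28) + 28 ≡ y (since 19·19 ≡ 1 mod 30). So every y has a preimage.
Hence f is bijective.
Since f is bijective, we compute f⁻¹(4): solve 19x + 28 ≡ 4 (mod 30), i.e. 19x ≡ 6 (mod 30).
Multiplying by 19⁻¹ = 19 gives x ≡ 19·6 = 114 = 3·30 + 24 ≡ 24 (mod 30).
Check: f(24) = 19·24 + 28 = 484 = 16·30 + 4 ≡ 4 (mod 30).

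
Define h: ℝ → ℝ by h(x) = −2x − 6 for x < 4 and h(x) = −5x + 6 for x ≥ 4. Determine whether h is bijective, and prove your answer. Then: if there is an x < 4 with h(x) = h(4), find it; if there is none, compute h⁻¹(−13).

Both pieces are strictly decreasing (slopes −2 and −5), so each is injective on its own interval.
The left piece maps (−∞, 4) onto (−14, ∞); the right piece maps [4, ∞) onto (−∞, −14].
Since −14 = −14, the images partition ℝ: h is injective and surjective, hence bijective.
Because the two images are disjoint, no x < 4 has h(x) = h(4), so we compute h⁻¹(−13): −13 lies in (−14, ∞), so solve −2x − 6 = −13: x = (−13 + 6)/(−2) = 7/2.

7/2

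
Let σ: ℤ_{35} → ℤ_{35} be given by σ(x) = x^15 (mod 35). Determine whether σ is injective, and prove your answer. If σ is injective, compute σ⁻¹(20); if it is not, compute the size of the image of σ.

15

σ(4): Repeated squaring mod 35: 4^1 ≡ 4, 4^2 ≡ 4² = 16, 4^4 ≡ 16² = 256 ≡ 11, 4^8 ≡ 11² = 121 ≡ 16. Since 15 = 8 + 4 + 2 + 1, 4^15 ≡ 16·11·16·4: 16·11 = 176 ≡ 1, then 1·16 = 16, then 16·4 = 64 ≡ 29. So 4^15 ≡ 29 (mod 35).
σ(9): Repeated squaring mod 35: 9^1 ≡ 9, 9^2 ≡ 9² = 81 ≡ 11, 9^4 ≡ 11² = 121 ≡ 16, 9^8 ≡ 16² = 256 ≡ 11. Since 15 = 8 + 4 + 2 + 1, 9^15 ≡ 11·16·11·9: 11·16 = 176 ≡ 1, then 1·11 = 11, then 11·9 = 99 ≡ 29. So 9^15 ≡ 29 (mod 35).
So σ(4) = σ(9) = 29 while 4 ≠ 9, therefore σ is not injective.
Since σ is not injective, we determine |image(σ)|. Computing x^15 mod 35 for each x (by repeated squaring, reducing mod 35 at every step), the values σ(0), σ(1), …, σ(34) are: 0, 1, 8, 27, 29, 20, 6, 28, 22, 29, 20, 1, 13, 27, 14, 15, 1, 13, 22, 34, 20, 21, 8, 22, 34, 15, 6, 13, 7, 29, 15, 6, 8, 27, 34.
The distinct values are {0, 1, 6, 7, 8, 13, 14, 15, 20, 21, 22, 27, 28, 29, 34}; there are 15 of them.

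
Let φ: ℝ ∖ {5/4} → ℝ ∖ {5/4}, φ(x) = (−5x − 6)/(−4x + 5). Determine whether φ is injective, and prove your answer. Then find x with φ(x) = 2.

16/3

Suppose φ(s) = φ(t). Cross-multiplying: (−5s − 6)(−4t + 5) = (−5t − 6)(−4s + 5).
Expanding both sides and cancelling the symmetric terms leaves −49·(s − t) = 0. Since −49 ≠ 0, s = t. Therefore φ is injective.
Solving φ(x) = 2: cross-multiplying gives −5x − 6 = 2(−4x + 5), which rearranges to 3x = 16, so x = 16/3.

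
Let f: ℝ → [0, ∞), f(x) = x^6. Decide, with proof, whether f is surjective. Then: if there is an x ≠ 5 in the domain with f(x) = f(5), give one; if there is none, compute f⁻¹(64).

-5

For any y ∈ [0, ∞), x = y^{1/6} ∈ ℝ satisfies x^6 = y, so f is surjective.
For the follow-up, such an x exists: taking x = −5 ∈ ℝ gives f(−5) = 15625 = f(5) with −5 ≠ 5.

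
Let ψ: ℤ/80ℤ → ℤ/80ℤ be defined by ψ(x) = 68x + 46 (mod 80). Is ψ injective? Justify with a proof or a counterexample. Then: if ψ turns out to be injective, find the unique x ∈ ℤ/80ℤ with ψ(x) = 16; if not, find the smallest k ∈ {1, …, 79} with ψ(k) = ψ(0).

20

We have gcd(68, 80) = 4 > 1. Taking x_1 = 0 and x_2 = 20: ψ(0) = 46 and ψ(20) = 68·20 + 46 = 1406 ≡ 46 (mod 80).
So ψ(0) = ψ(20) while 0 ≠ 20, thus ψ is not injective.
Since ψ is not injective, we find the least positive k with ψ(k) = ψ(0): this means 68k ≡ 0 (mod 80), i.e. 80 ∣ 68k. Since gcd(68, 80) = 4, dividing through by 4 this holds exactly when 20 ∣ 17k, and as gcd(17, 20) = 1, exactly when 20 ∣ k.
The smallest positive such k is 20.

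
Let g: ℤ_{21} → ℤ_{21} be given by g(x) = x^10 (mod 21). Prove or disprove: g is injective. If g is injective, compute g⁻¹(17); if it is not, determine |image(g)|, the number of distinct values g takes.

8

g(2): Repeated squaring mod 21: 2^1 ≡ 2, 2^2 ≡ 2² = 4, 2^4 ≡ 4² = 16, 2^8 ≡ 16² = 256 ≡ 4. Since 10 = 8 + 2, 2^10 ≡ 4·4: 4·4 = 16. So 2^10 ≡ 16 (mod 21).
g(5): Repeated squaring mod 21: 5^1 ≡ 5, 5^2 ≡ 5² = 25 ≡ 4, 5^4 ≡ 4² = 16, 5^8 ≡ 16² = 256 ≡ 4. Since 10 = 8 + 2, 5^10 ≡ 4·4: 4·4 = 16. So 5^10 ≡ 16 (mod 21).
So g(2) = g(5) = 16 while 2 ≠ 5, so g is not injective.
Since g is not injective, we determine |image(g)|. Computing x^10 mod 21 for each x (by repeated squaring, reducing mod 21 at every step), the values g(0), g(1), …, g(20) are: 0, 1, 16, 18, 4, 16, 15, 7, 1, 9, 4, 4, 9, 1, 7, 15, 16, 4, 18, 16, 1.
The distinct values are {0, 1, 4, 7, 9, 15, 16, 18}; there are 8 of them.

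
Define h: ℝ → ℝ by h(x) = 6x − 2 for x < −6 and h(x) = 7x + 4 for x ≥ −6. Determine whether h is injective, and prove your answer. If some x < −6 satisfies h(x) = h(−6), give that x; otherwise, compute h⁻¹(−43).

-41/6

Both pieces are strictly increasing (slopes 6 and 7), so each is injective on its own interval.
The left piece maps (−∞, −6) onto (−∞, −38); the right piece maps [−6, ∞) onto [−38, ∞).
These images are disjoint, so no value is attained by both pieces. So h is injective.
Because the two images are disjoint, no x < −6 has h(x) = h(−6), so we compute h⁻¹(−43): −43 lies in (−∞, −38), so solve 6x − 2 = −43: x = (−43 + 2)/6 = −41/6.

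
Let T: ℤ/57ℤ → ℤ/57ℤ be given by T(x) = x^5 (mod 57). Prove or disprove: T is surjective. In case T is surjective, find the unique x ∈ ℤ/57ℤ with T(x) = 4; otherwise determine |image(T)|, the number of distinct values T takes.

Computing x^5 mod 57 for each x (by repeated squaring, reducing mod 57 at every step), the values T(0), T(1), …, T(56) are: 0, 1, 32, 15, 55, 47, 24, 49, 50, 54, 22, 26, 27, 52, 29, 21, 4, 44, 18, 19, 20, 51, 34, 17, 9, 43, 11, 12, 16, 41, 45, 46, 14, 48, 40, 23, 6, 37, 38, 39, 13, 53, 36, 28, 5, 30, 31, 35, 3, 7, 8, 33, 10, 2, 42, 25, 56.
Every element of ℤ/57ℤ appears exactly once in this list, so T is a bijection, and in particular surjective.
Since T is surjective, we read off the preimage of 4 from the same table: T(16) = 4, so T⁻¹(4) = 16.

16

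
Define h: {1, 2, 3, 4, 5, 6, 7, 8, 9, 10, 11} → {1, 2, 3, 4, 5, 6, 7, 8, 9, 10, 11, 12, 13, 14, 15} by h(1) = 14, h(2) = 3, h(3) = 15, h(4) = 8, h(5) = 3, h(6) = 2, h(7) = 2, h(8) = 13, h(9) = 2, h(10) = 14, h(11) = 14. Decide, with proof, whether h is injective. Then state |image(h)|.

h(2) = 3 = h(5) with 2 ≠ 5, so h is not injective.
The image of h is {2, 3, 8, 13, 14, 15}, which has 6 elements.

6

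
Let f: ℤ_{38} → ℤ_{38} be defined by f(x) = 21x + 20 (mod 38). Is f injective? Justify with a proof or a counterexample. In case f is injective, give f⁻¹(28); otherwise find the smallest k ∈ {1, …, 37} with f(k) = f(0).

Suppose f(s) = f(t) in ℤ_{38}. Then 21s + 20 ≡ 21t + 20 (mod 38), therefore 21(s − t) ≡ 0 (mod 38).
Since gcd(21, 38) = 1, 21 is invertible modulo 38, hence s − t ≡ 0 (mod 38), i.e. s = t.
So f is injective.
We now compute 21⁻¹ mod 38 explicitly. Euclid's algorithm: 38 = 1·21 + 17, 21 = 1·17 + 4, 17 = 4·4 + 1; back-substituting gives 1 = 29·21 − 16·38, so 21⁻¹ ≡ 29 (mod 38).
Since f is injective, we find f⁻¹(28): we need 21x ≡ 28 − 20 ≡ 8 (mod 38). Using 21⁻¹ = 29: x ≡ 29·8 = 232 = 6·38 + 4, so x = 4.
Check: f(4) = 21·4 + 20 = 104 = 2·38 + 28 ≡ 28 (mod 38).

4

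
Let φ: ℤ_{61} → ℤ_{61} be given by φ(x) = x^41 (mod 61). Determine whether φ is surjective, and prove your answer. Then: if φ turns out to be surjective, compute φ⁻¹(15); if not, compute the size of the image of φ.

12

Since 61 is prime, the nonzero elements of ℤ_{61} form a cyclic group of order 60.
As gcd(41, 60) = 1, raising to the 41st power is a bijection on this group: if x_1^41 ≡ x_2^41 then (x_1x_2^{−1})^41 = 1, and the only element of order dividing gcd(41, 60) = 1 is 1, so x_1 = x_2.
With φ(0) = 0 this makes φ injective on all of ℤ_{61}, hence bijective (finite equal-size domain and codomain). In particular φ is surjective.
Since φ is surjective, we find the preimage of 15. The inverse of x ↦ x^41 on (ℤ_{61})^× is x ↦ x^41, because 41·41 = 1681 = 28·60 + 1 ≡ 1 (mod 60) and x^{60} = 1 for x ≠ 0 (Fermat). So φ⁻¹(15) = 15^41 mod 61.
Repeated squaring mod 61: 15^1 ≡ 15, 15^2 ≡ 15² = 225 ≡ 42, 15^4 ≡ 42² = 1764 ≡ 56, 15^8 ≡ 56² = 3136 ≡ 25, 15^16 ≡ 25² = 625 ≡ 15, 15^32 ≡ 15² = 225 ≡ 42. Since 41 = 32 + 8 + 1, 15^41 ≡ 42·25·15: 42·25 = 1050 ≡ 13, then 13·15 = 195 ≡ 12. So 15^41 ≡ 12 (mod 61).
Hence φ⁻¹(15) = 12.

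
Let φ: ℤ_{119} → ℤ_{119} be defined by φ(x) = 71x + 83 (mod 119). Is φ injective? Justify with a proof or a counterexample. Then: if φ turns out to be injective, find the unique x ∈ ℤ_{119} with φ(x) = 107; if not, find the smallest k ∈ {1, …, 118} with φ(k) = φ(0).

Recall that φ is injective if φ(s) = φ(t) implies s = t.
If φ(s) = φ(t), then 71s ≡ 71t (mod 119). Because gcd(71, 119) = 1, we may cancel 71 to get s ≡ t (mod 119).
Thus φ is injective.
We now compute 71⁻¹ mod 119 explicitly. Euclid's algorithm: 119 = 1·71 + 48, 71 = 1·48 + 23, 48 = 2·23 + 2, 23 = 11·2 + 1; back-substituting gives 1 = 57·71 − 34·119, so 71⁻¹ ≡ 57 (mod 119).
Since φ is injective, we compute φ⁻¹(107): solve 71x + 83 ≡ 107 (mod 119), i.e. 71x ≡ 24 (mod 119).
Multiplying by 71⁻¹ = 57 gives x ≡ 57·24 = 1368 = 11·119 + 59 ≡ 59 (mod 119).
Check: φ(59) = 71·59 + 83 = 4272 = 35·119 + 107 ≡ 107 (mod 119).

59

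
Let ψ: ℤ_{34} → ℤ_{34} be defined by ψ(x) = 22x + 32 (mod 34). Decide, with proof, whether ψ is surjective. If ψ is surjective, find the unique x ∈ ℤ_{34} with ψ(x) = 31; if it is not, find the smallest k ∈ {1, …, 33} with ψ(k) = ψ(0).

Since gcd(22, 34) = 2, we have 22x ≡ 0 (mod 2) for all x, so ψ(x) ≡ 0 (mod 2).
But 1 ≢ 0 (mod 2), so 1 ∈ ℤ_{34} has no preimage. Thus ψ is not surjective.
Since ψ is not surjective, we find the least positive k with ψ(k) = ψ(0): this means 22k ≡ 0 (mod 34), i.e. 34 ∣ 22k. Since gcd(22, 34) = 2, dividing through by 2 this holds exactly when 17 ∣ 11k, and as gcd(11, 17) = 1, exactly when 17 ∣ k.
The smallest positive such k is 17.

17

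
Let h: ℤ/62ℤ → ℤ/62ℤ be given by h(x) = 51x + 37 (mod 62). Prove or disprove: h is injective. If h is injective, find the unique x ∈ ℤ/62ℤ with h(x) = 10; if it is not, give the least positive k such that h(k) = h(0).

Suppose h(u) = h(v) in ℤ/62ℤ. Then 51u + 37 ≡ 51v + 37 (mod 62), therefore 51(u − v) ≡ 0 (mod 62).
Since gcd(51, 62) = 1, 51 is invertible modulo 62, thus u − v ≡ 0 (mod 62), i.e. u = v.
Thus h is injective.
We now compute 51⁻¹ mod 62 explicitly. Euclid's algorithm: 62 = 1·51 + 11, 51 = 4·11 + 7, 11 = 1·7 + 4, 7 = 1·4 + 3, 4 = 1·3 + 1; back-substituting gives 1 = 45·51 − 37·62, so 51⁻¹ ≡ 45 (mod 62).
Since h is injective, we compute h⁻¹(10): solve 51x + 37 ≡ 10 (mod 62), i.e. 51x ≡ 35 (mod 62).
Multiplying by 51⁻¹ = 45 gives x ≡ 45·35 = 1575 = 25·62 + 25 ≡ 25 (mod 62).
Check: h(25) = 51·25 + 37 = 1312 = 21·62 + 10 ≡ 10 (mod 62).

25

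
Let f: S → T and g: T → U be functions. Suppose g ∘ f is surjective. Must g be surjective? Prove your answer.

surjective

Let c ∈ U. Since g ∘ f is surjective, some a ∈ S has g(f(a)) = c. Then b = f(a) ∈ T satisfies g(b) = c. So g is surjective.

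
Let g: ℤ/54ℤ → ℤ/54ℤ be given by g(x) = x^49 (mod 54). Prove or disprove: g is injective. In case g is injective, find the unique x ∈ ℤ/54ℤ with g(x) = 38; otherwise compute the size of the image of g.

g(0) = 0^49 = 0.
g(6): Repeated squaring mod 54: 6^1 ≡ 6, 6^2 ≡ 6² = 36, 6^4 ≡ 36² = 1296 ≡ 0, 6^8 ≡ 0² = 0, 6^16 ≡ 0² = 0, 6^32 ≡ 0² = 0. Since 49 = 32 + 16 + 1, 6^49 ≡ 0·0·6: 0·0 = 0, then 0·6 = 0. So 6^49 ≡ 0 (mod 54).
So g(0) = g(6) = 0 while 0 ≠ 6, thus g is not injective.
Since g is not injective, we determine |image(g)|. Computing x^49 mod 54 for each x (by repeated squaring, reducing mod 54 at every step), the values g(0), g(1), …, g(53) are: 0, 1, 38, 27, 40, 23, 0, 25, 8, 27, 10, 47, 0, 49, 32, 27, 34, 17, 0, 19, 2, 27, 4, 41, 0, 43, 26, 27, 28, 11, 0, 13, 50, 27, 52, 35, 0, 37, 20, 27, 22, 5, 0, 7, 44, 27, 46, 29, 0, 31, 14, 27, 16, 53.
The distinct values are {0, 1, 2, 4, 5, 7, 8, 10, 11, 13, 14, 16, 17, 19, 20, 22, 23, 25, 26, 27, 28, 29, 31, 32, 34, 35, 37, 38, 40, 41, 43, 44, 46, 47, 49, 50, 52, 53}; there are 38 of them.

38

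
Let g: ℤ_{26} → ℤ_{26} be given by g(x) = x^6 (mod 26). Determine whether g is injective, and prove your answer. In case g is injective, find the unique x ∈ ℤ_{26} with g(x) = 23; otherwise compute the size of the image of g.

6

g(1) = 1^6 = 1.
g(3): Repeated squaring mod 26: 3^1 ≡ 3, 3^2 ≡ 3² = 9, 3^4 ≡ 9² = 81 ≡ 3. Since 6 = 4 + 2, 3^6 ≡ 3·9: 3·9 = 27 ≡ 1. So 3^6 ≡ 1 (mod 26).
So g(1) = g(3) = 1 while 1 ≠ 3, so g is not injective.
Since g is not injective, we determine |image(g)|. Computing x^6 mod 26 for each x (by repeated squaring, reducing mod 26 at every step), the values g(0), g(1), …, g(25) are: 0, 1, 12, 1, 14, 25, 12, 25, 12, 1, 14, 25, 14, 13, 14, 25, 14, 1, 12, 25, 12, 25, 14, 1, 12, 1.
The distinct values are {0, 1, 12, 13, 14, 25}; there are 6 of them.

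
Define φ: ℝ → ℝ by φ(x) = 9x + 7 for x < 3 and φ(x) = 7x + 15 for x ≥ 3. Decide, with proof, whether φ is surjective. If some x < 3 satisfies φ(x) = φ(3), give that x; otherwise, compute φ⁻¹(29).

Both pieces are strictly increasing (slopes 9 and 7), so each is injective on its own interval.
The left piece maps (−∞, 3) onto (−∞, 34); the right piece maps [3, ∞) onto [36, ∞).
The union (−∞, 34) ∪ [36, ∞) omits the interval between 34 and 36; in particular 34 has no preimage. So φ is not surjective.
Because the two images are disjoint, no x < 3 has φ(x) = φ(3), so we compute φ⁻¹(29): 29 lies in (−∞, 34), so solve 9x + 7 = 29: x = (29 − 7)/9 = 22/9.

22/9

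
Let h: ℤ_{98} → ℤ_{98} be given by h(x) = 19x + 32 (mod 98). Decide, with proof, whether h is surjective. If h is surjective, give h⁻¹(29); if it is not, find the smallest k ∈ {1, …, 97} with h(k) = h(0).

Since gcd(19, 98) = 1, 19 is invertible modulo 98. Euclid's algorithm: 98 = 5·19 + 3, 19 = 6·3 + 1; back-substituting gives 1 = 31·19 − 6·98, so 19⁻¹ ≡ 31 (mod 98).
For any y ∈ ℤ_{98}, x = 31(y − 32) mod 98 satisfies h(x) = 19·31(y − 32) + 32 ≡ y (since 19·31 ≡ 1 mod 98). So every y has a preimage.
Therefore h is surjective.
Since h is surjective, we find h⁻¹(29): we need 19x ≡ 29 − 32 ≡ 95 (mod 98). Using 19⁻¹ = 31: x ≡ 31·95 = 2945 = 30·98 + 5, so x = 5.
Check: h(5) = 19·5 + 32 = 127 = 1·98 + 29 ≡ 29 (mod 98).

5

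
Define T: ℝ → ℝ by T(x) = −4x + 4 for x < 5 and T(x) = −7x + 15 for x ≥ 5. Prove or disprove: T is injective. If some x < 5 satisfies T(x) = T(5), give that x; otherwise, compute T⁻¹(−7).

Both pieces are strictly decreasing (slopes −4 and −7), so each is injective on its own interval.
The left piece maps (−∞, 5) onto (−16, ∞); the right piece maps [5, ∞) onto (−∞, −20].
These images are disjoint, so no value is attained by both pieces. Thus T is injective.
Because the two images are disjoint, no x < 5 has T(x) = T(5), so we compute T⁻¹(−7): −7 lies in (−16, ∞), so solve −4x + 4 = −7: x = (−7 − 4)/(−4) = 11/4.

11/4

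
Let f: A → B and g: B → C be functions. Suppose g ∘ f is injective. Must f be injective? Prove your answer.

Suppose f(s) = f(t). Applying g: (g ∘ f)(s) = (g ∘ f)(t). Since g ∘ f is injective, s = t. Thus f is injective.

injective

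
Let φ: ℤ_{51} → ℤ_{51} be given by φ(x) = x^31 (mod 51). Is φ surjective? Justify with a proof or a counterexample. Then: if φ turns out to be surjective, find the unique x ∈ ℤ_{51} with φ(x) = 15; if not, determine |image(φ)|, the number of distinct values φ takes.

Computing x^31 mod 51 for each x (by repeated squaring, reducing mod 51 at every step), the values φ(0), φ(1), …, φ(50) are: 0, 1, 26, 6, 13, 41, 3, 22, 32, 36, 46, 14, 27, 4, 11, 42, 16, 17, 18, 43, 23, 30, 7, 20, 39, 49, 2, 12, 31, 44, 21, 28, 8, 33, 34, 35, 9, 40, 47, 24, 37, 5, 15, 19, 29, 48, 10, 38, 45, 25, 50.
Every element of ℤ_{51} appears exactly once in this list, so φ is a bijection, and in particular surjective.
Since φ is surjective, we read off the preimage of 15 from the same table: φ(42) = 15, so φ⁻¹(15) = 42.

42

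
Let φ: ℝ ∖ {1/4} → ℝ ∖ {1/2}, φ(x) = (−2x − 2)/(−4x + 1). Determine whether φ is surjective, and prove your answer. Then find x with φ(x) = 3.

1/2

For any y ≠ 1/2, solving y(−4x + 1) = −2x − 2 for x gives a well-defined x ≠ 1/4. So φ is surjective.
Solving φ(x) = 3: cross-multiplying gives −2x − 2 = 3(−4x + 1), which rearranges to 10x = 5, so x = 1/2.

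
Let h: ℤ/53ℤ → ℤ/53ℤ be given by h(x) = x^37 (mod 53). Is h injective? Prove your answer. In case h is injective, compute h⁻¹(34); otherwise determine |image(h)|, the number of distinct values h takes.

51

Since 53 is prime, the nonzero elements of ℤ/53ℤ form a cyclic group of order 52.
As gcd(37, 52) = 1, raising to the 37th power is a bijection on this group: if a^37 ≡ b^37 then (ab^{−1})^37 = 1, and the only element of order dividing gcd(37, 52) = 1 is 1, so a = b.
With h(0) = 0 this makes h injective on all of ℤ/53ℤ, hence bijective (finite equal-size domain and codomain). In particular h is injective.
Since h is injective, we find the preimage of 34. The inverse of x ↦ x^37 on (ℤ/53ℤ)^× is x ↦ x^45, because 37·45 = 1665 = 32·52 + 1 ≡ 1 (mod 52) and x^{52} = 1 for x ≠ 0 (Fermat). So h⁻¹(34) = 34^45 mod 53.
Repeated squaring mod 53: 34^1 ≡ 34, 34^2 ≡ 34² = 1156 ≡ 43, 34^4 ≡ 43² = 1849 ≡ 47, 34^8 ≡ 47² = 2209 ≡ 36, 34^16 ≡ 36² = 1296 ≡ 24, 34^32 ≡ 24² = 576 ≡ 46. Since 45 = 32 + 8 + 4 + 1, 34^45 ≡ 46·36·47·34: 46·36 = 1656 ≡ 13, then 13·47 = 611 ≡ 28, then 28·34 = 952 ≡ 51. So 34^45 ≡ 51 (mod 53).
Hence h⁻¹(34) = 51.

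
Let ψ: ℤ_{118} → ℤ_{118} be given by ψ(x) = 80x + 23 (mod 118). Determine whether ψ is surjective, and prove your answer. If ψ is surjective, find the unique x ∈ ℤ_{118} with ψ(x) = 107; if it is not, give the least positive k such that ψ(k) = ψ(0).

Since gcd(80, 118) = 2, we have 80x ≡ 0 (mod 2) for all x, so ψ(x) ≡ 1 (mod 2).
But 0 ≢ 1 (mod 2), so 0 ∈ ℤ_{118} has no preimage. Therefore ψ is not surjective.
Since ψ is not surjective, we find the least positive k with ψ(k) = ψ(0): this means 80k ≡ 0 (mod 118), i.e. 118 ∣ 80k. Since gcd(80, 118) = 2, dividing through by 2 this holds exactly when 59 ∣ 40k, and as gcd(40, 59) = 1, exactly when 59 ∣ k.
The smallest positive such k is 59.

59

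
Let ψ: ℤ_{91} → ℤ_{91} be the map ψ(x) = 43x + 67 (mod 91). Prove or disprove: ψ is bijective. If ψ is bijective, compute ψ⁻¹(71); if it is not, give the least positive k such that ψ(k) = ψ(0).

Recall that injectivity means: for all a, b in the domain, ψ(a) = ψ(b) implies a = b.
If ψ(a) = ψ(b), then 43a ≡ 43b (mod 91). Because gcd(43, 91) = 1, we may cancel 43 to get a ≡ b (mod 91).
We now compute 43⁻¹ mod 91 explicitly. Euclid's algorithm: 91 = 2·43 + 5, 43 = 8·5 + 3, 5 = 1·3 + 2, 3 = 1·2 + 1; back-substituting gives 1 = 36·43 − 17·91, so 43⁻¹ ≡ 36 (mod 91).
Then y ↦ 36(y − 67) is a two-sided inverse to ψ, so every y ∈ ℤ_{91} has a preimage.
Thus ψ is bijective.
Since ψ is bijective, we compute ψ⁻¹(71): solve 43x + 67 ≡ 71 (mod 91), i.e. 43x ≡ 4 (mod 91).
Multiplying by 43⁻¹ = 36 gives x ≡ 36·4 = 144 = 1·91 + 53 ≡ 53 (mod 91).
Check: ψ(53) = 43·53 + 67 = 2346 = 25·91 + 71 ≡ 71 (mod 91).

53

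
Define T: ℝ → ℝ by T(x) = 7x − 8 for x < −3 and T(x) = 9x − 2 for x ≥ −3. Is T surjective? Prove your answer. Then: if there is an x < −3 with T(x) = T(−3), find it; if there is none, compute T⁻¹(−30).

-22/7

Both pieces are strictly increasing (slopes 7 and 9), so each is injective on its own interval.
The left piece maps (−∞, −3) onto (−∞, −29); the right piece maps [−3, ∞) onto [−29, ∞).
These images together cover ℝ, so T is surjective.
Because the two images are disjoint, no x < −3 has T(x) = T(−3), so we compute T⁻¹(−30): −30 lies in (−∞, −29), so solve 7x − 8 = −30: x = (−30 + 8)/7 = −22/7.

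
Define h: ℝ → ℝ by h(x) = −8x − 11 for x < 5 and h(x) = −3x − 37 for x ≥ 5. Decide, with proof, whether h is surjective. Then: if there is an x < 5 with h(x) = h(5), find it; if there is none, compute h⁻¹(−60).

23/3

Both pieces are strictly decreasing (slopes −8 and −3), so each is injective on its own interval.
The left piece maps (−∞, 5) onto (−51, ∞); the right piece maps [5, ∞) onto (−∞, −52].
The union (−51, ∞) ∪ (−∞, −52] omits the interval between −51 and −52; in particular −51 has no preimage. So h is not surjective.
Because the two images are disjoint, no x < 5 has h(x) = h(5), so we compute h⁻¹(−60): −60 lies in (−∞, −52], so solve −3x − 37 = −60: x = (−60 + 37)/(−3) = 23/3.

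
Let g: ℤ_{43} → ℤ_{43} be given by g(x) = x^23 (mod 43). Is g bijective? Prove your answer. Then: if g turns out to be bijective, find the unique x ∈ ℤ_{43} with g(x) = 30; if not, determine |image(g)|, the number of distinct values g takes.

Since 43 is prime, the nonzero elements of ℤ_{43} form a cyclic group of order 42.
As gcd(23, 42) = 1, raising to the 23rd power is a bijection on this group: if x_1^23 ≡ x_2^23 then (x_1x_2^{−1})^23 = 1, and the only element of order dividing gcd(23, 42) = 1 is 1, so x_1 = x_2.
With g(0) = 0 this makes g injective on all of ℤ_{43}, hence bijective (finite equal-size domain and codomain). In particular g is bijective.
Since g is bijective, we find the preimage of 30. The inverse of x ↦ x^23 on (ℤ_{43})^× is x ↦ x^11, because 23·11 = 253 = 6·42 + 1 ≡ 1 (mod 42) and x^{42} = 1 for x ≠ 0 (Fermat). So g⁻¹(30) = 30^11 mod 43.
Repeated squaring mod 43: 30^1 ≡ 30, 30^2 ≡ 30² = 900 ≡ 40, 30^4 ≡ 40² = 1600 ≡ 9, 30^8 ≡ 9² = 81 ≡ 38. Since 11 = 8 + 2 + 1, 30^11 ≡ 38·40·30: 38·40 = 1520 ≡ 15, then 15·30 = 450 ≡ 20. So 30^11 ≡ 20 (mod 43).
Hence g⁻¹(30) = 20.

20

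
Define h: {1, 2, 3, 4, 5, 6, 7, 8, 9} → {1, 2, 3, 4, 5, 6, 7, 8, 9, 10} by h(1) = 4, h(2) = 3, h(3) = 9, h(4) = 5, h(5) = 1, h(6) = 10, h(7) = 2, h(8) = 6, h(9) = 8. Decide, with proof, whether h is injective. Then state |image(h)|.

The values h(1), …, h(9) are 4, 3, 9, 5, 1, 10, 2, 6, 8 — all distinct.
So h(s) = h(t) only when s = t, and h is injective.
The image of h is {1, 2, 3, 4, 5, 6, 8, 9, 10}, which has 9 elements.

9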